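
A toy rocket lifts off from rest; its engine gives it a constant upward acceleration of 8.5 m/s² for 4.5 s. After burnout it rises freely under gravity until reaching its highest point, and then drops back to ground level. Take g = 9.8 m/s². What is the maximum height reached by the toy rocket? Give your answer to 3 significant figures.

161 m

Phase 1 (powered ascent): v₀ = 0 m/s, a = 8.5 m/s².
v = v₀ + at = 0 + (8.5)(4.5) = 38.2 m/s
Δx = v₀t + ½at² = 0·4.5 + 0.5·8.5·4.5² = 86.1 m

Phase 2 (coasting upward): v₀ = 38.2 m/s, a = -9.8 m/s².
v = v₀ + at → t = (0 − 38.2) / -9.8 = 3.90 s
v² = v₀² + 2aΔx → Δx = (0² − 38.2²)/(2·-9.8) = 74.6 m
Maximum height = 86.1 + 74.6 = 161 m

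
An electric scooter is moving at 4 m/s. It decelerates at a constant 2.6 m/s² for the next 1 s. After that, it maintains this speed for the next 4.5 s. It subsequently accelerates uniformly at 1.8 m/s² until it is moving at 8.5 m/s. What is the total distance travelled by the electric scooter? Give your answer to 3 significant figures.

28.5 m

Phase 1 (decelerating): v₀ = 4.00 m/s, a = -2.6 m/s².
v = v₀ + at = 4.00 + (-2.6)(1) = 1.40 m/s
Δx = v₀t + ½at² = 4.00·1 + 0.5·-2.6·1² = 2.70 m

Phase 2 (constant speed): v₀ = 1.40 m/s, a = 0 m/s².
v = v₀ + at = 1.40 + (0)(4.5) = 1.40 m/s
Δx = v₀t + ½at² = 1.40·4.5 + 0.5·0·4.5² = 6.30 m

Phase 3 (accelerating): v₀ = 1.40 m/s, a = 1.8 m/s².
v = v₀ + at → t = (8.5 − 1.40) / 1.8 = 3.94 s
v² = v₀² + 2aΔx → Δx = (8.5² − 1.40²)/(2·1.8) = 19.5 m
Total distance = 2.70 + 6.30 + 19.5 = 28.5 m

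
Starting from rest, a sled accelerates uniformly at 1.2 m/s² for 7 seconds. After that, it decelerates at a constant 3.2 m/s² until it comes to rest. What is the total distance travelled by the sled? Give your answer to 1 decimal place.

Phase 1 (accelerating): v₀ = 0 m/s, a = 1.2 m/s².
v = v₀ + at = 0 + (1.2)(7) = 8.40 m/s
Δx = v₀t + ½at² = 0·7 + 0.5·1.2·7² = 29.4 m

Phase 2 (decelerating): v₀ = 8.40 m/s, a = -3.2 m/s².
v = v₀ + at → t = (0 − 8.40) / -3.2 = 2.62 s
v² = v₀² + 2aΔx → Δx = (0² − 8.40²)/(2·-3.2) = 11.0 m
Total distance = 29.4 + 11.0 = 40.4 m

40.4 m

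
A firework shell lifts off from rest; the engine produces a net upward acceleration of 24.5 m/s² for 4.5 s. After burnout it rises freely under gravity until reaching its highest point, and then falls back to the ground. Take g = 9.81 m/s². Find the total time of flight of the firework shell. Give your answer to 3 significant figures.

Phase 1 (powered ascent): v₀ = 0 m/s, a = 24.5 m/s².
v = v₀ + at = 0 + (24.5)(4.5) = 110 m/s
Δx = v₀t + ½at² = 0·4.5 + 0.5·24.5·4.5² = 248 m

Phase 2 (coasting upward): v₀ = 110 m/s, a = -9.81 m/s².
v = v₀ + at → t = (0 − 110) / -9.81 = 11.2 s
v² = v₀² + 2aΔx → Δx = (0² − 110²)/(2·-9.81) = 620 m

Phase 3 (free fall): v₀ = 0 m/s, a = -9.81 m/s².
Falls 868 m from rest: t = √(2·868/9.81) = 13.3 s; v = g·t = 130 m/s.
Total time = 4.50 + 11.2 + 13.3 = 29.0 s

29.0 s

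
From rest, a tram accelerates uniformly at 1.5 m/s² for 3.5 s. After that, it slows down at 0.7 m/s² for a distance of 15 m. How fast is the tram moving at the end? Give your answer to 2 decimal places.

Phase 1 (accelerating): v₀ = 0 m/s, a = 1.5 m/s².
v = v₀ + at = 0 + (1.5)(3.5) = 5.25 m/s
Δx = v₀t + ½at² = 0·3.5 + 0.5·1.5·3.5² = 9.19 m

Phase 2 (decelerating): v₀ = 5.25 m/s, a = -0.7 m/s².
v² = v₀² + 2aΔx = 5.25² + 2·-0.7·15 = 6.56 → v = 2.56 m/s
t = (v − v₀)/a = (2.56 − 5.25)/-0.7 = 3.84 s
Final speed = 2.56 m/s

2.56 m/s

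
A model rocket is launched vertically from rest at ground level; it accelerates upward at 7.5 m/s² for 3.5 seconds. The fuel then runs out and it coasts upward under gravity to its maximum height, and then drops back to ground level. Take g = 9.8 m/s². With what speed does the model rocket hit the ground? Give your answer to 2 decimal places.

Phase 1 (powered ascent): v₀ = 0 m/s, a = 7.5 m/s².
v = v₀ + at = 0 + (7.5)(3.5) = 26.2 m/s
Δx = v₀t + ½at² = 0·3.5 + 0.5·7.5·3.5² = 45.9 m

Phase 2 (coasting upward): v₀ = 26.2 m/s, a = -9.8 m/s².
v = v₀ + at → t = (0 − 26.2) / -9.8 = 2.68 s
v² = v₀² + 2aΔx → Δx = (0² − 26.2²)/(2·-9.8) = 35.2 m

Phase 3 (free fall): v₀ = 0 m/s, a = -9.8 m/s².
Falls 81.1 m from rest: t = √(2·81.1/9.8) = 4.07 s; v = g·t = 39.9 m/s.
Impact speed = 39.9 m/s

39.87 m/s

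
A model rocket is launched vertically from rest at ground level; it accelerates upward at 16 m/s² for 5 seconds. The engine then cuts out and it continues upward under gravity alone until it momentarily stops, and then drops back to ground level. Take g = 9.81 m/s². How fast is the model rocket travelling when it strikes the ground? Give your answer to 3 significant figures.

102 m/s

Phase 1 (powered ascent): v₀ = 0 m/s, a = 16 m/s².
v = v₀ + at = 0 + (16)(5) = 80.0 m/s
Δx = v₀t + ½at² = 0·5 + 0.5·16·5² = 200 m

Phase 2 (coasting upward): v₀ = 80.0 m/s, a = -9.81 m/s².
v = v₀ + at → t = (0 − 80.0) / -9.81 = 8.15 s
v² = v₀² + 2aΔx → Δx = (0² − 80.0²)/(2·-9.81) = 326 m

Phase 3 (free fall): v₀ = 0 m/s, a = -9.81 m/s².
Falls 526 m from rest: t = √(2·526/9.81) = 10.4 s; v = g·t = 102 m/s.
Impact speed = 102 m/s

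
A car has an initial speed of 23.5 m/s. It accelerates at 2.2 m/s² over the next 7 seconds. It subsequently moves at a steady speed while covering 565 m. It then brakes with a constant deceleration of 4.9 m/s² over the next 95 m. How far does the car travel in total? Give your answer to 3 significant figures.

878 m

Phase 1 (accelerating): v₀ = 23.5 m/s, a = 2.2 m/s².
v = v₀ + at = 23.5 + (2.2)(7) = 38.9 m/s
Δx = v₀t + ½at² = 23.5·7 + 0.5·2.2·7² = 218 m

Phase 2 (constant speed): v₀ = 38.9 m/s, a = 0 m/s².
Constant speed: t = d/v = 565/38.9 = 14.5 s

Phase 3 (decelerating): v₀ = 38.9 m/s, a = -4.9 m/s².
v² = v₀² + 2aΔx = 38.9² + 2·-4.9·95 = 582 → v = 24.1 m/s
t = (v − v₀)/a = (24.1 − 38.9)/-4.9 = 3.01 s
Total distance = 218 + 565 + 95.0 = 878 m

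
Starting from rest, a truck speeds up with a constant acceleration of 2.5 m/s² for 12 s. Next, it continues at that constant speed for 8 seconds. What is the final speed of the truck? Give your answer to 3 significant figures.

Phase 1 (accelerating): v₀ = 0 m/s, a = 2.5 m/s².
v = v₀ + at = 0 + (2.5)(12) = 30.0 m/s
Δx = v₀t + ½at² = 0·12 + 0.5·2.5·12² = 180 m

Phase 2 (constant speed): v₀ = 30.0 m/s, a = 0 m/s².
v = v₀ + at = 30.0 + (0)(8) = 30.0 m/s
Δx = v₀t + ½at² = 30.0·8 + 0.5·0·8² = 240 m
Final speed = 30.0 m/s

30.0 m/s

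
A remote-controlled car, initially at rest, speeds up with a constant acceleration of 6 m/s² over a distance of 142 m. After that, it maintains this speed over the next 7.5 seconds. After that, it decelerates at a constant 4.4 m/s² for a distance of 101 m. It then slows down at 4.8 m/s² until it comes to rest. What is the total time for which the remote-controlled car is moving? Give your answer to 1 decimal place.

Phase 1 (accelerating): v₀ = 0 m/s, a = 6 m/s².
v² = v₀² + 2aΔx = 0² + 2·6·142 = 1700 → v = 41.3 m/s
t = (v − v₀)/a = (41.3 − 0)/6 = 6.88 s

Phase 2 (constant speed): v₀ = 41.3 m/s, a = 0 m/s².
v = v₀ + at = 41.3 + (0)(7.5) = 41.3 m/s
Δx = v₀t + ½at² = 41.3·7.5 + 0.5·0·7.5² = 310 m

Phase 3 (decelerating): v₀ = 41.3 m/s, a = -4.4 m/s².
v² = v₀² + 2aΔx = 41.3² + 2·-4.4·101 = 815 → v = 28.6 m/s
t = (v − v₀)/a = (28.6 − 41.3)/-4.4 = 2.89 s

Phase 4 (decelerating): v₀ = 28.6 m/s, a = -4.8 m/s².
v = v₀ + at → t = (0 − 28.6) / -4.8 = 5.95 s
v² = v₀² + 2aΔx → Δx = (0² − 28.6²)/(2·-4.8) = 84.9 m
Total time = 6.88 + 7.50 + 2.89 + 5.95 = 23.2 s

23.2 s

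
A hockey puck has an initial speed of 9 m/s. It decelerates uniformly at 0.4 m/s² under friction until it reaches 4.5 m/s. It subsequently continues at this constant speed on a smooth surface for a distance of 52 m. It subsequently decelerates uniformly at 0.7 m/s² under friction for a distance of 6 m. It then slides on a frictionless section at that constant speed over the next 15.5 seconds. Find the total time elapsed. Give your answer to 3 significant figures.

Phase 1 (decelerating): v₀ = 9.00 m/s, a = -0.4 m/s².
v = v₀ + at → t = (4.5 − 9.00) / -0.4 = 11.2 s
v² = v₀² + 2aΔx → Δx = (4.5² − 9.00²)/(2·-0.4) = 75.9 m

Phase 2 (constant speed): v₀ = 4.50 m/s, a = 0 m/s².
Constant speed: t = d/v = 52/4.50 = 11.6 s

Phase 3 (decelerating): v₀ = 4.50 m/s, a = -0.7 m/s².
v² = v₀² + 2aΔx = 4.50² + 2·-0.7·6 = 11.9 → v = 3.44 m/s
t = (v − v₀)/a = (3.44 − 4.50)/-0.7 = 1.51 s

Phase 4 (constant speed): v₀ = 3.44 m/s, a = 0 m/s².
v = v₀ + at = 3.44 + (0)(15.5) = 3.44 m/s
Δx = v₀t + ½at² = 3.44·15.5 + 0.5·0·15.5² = 53.4 m
Total time = 11.2 + 11.6 + 1.51 + 15.5 = 39.8 s

39.8 s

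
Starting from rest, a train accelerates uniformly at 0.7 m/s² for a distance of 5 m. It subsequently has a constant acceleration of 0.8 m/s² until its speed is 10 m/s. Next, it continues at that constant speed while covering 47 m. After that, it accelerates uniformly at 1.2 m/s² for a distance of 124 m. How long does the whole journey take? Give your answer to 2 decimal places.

Phase 1 (accelerating): v₀ = 0 m/s, a = 0.7 m/s².
v² = v₀² + 2aΔx = 0² + 2·0.7·5 = 7.00 → v = 2.65 m/s
t = (v − v₀)/a = (2.65 − 0)/0.7 = 3.78 s

Phase 2 (accelerating): v₀ = 2.65 m/s, a = 0.8 m/s².
v = v₀ + at → t = (10 − 2.65) / 0.8 = 9.19 s
v² = v₀² + 2aΔx → Δx = (10² − 2.65²)/(2·0.8) = 58.1 m

Phase 3 (constant speed): v₀ = 10.0 m/s, a = 0 m/s².
Constant speed: t = d/v = 47/10.0 = 4.70 s

Phase 4 (accelerating): v₀ = 10.0 m/s, a = 1.2 m/s².
v² = v₀² + 2aΔx = 10.0² + 2·1.2·124 = 398 → v = 19.9 m/s
t = (v − v₀)/a = (19.9 − 10.0)/1.2 = 8.28 s
Total time = 3.78 + 9.19 + 4.70 + 8.28 = 26.0 s

25.96 s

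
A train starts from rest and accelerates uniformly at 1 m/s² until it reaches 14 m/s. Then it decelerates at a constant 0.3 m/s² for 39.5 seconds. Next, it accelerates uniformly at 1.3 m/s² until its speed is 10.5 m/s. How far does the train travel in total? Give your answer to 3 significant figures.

458 m

Phase 1 (accelerating): v₀ = 0 m/s, a = 1 m/s².
v = v₀ + at → t = (14 − 0) / 1 = 14.0 s
v² = v₀² + 2aΔx → Δx = (14² − 0²)/(2·1) = 98.0 m

Phase 2 (decelerating): v₀ = 14.0 m/s, a = -0.3 m/s².
v = v₀ + at = 14.0 + (-0.3)(39.5) = 2.15 m/s
Δx = v₀t + ½at² = 14.0·39.5 + 0.5·-0.3·39.5² = 319 m

Phase 3 (accelerating): v₀ = 2.15 m/s, a = 1.3 m/s².
v = v₀ + at → t = (10.5 − 2.15) / 1.3 = 6.42 s
v² = v₀² + 2aΔx → Δx = (10.5² − 2.15²)/(2·1.3) = 40.6 m
Total distance = 98.0 + 319 + 40.6 = 458 m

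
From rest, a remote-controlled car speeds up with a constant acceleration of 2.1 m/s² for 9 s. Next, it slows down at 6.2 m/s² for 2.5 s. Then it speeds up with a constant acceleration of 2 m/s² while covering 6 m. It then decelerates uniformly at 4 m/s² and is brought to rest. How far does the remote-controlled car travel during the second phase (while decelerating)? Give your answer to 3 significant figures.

Phase 1 (accelerating): v₀ = 0 m/s, a = 2.1 m/s².
v = v₀ + at = 0 + (2.1)(9) = 18.9 m/s
Δx = v₀t + ½at² = 0·9 + 0.5·2.1·9² = 85.1 m

Phase 2 (decelerating): v₀ = 18.9 m/s, a = -6.2 m/s².
v = v₀ + at = 18.9 + (-6.2)(2.5) = 3.40 m/s
Δx = v₀t + ½at² = 18.9·2.5 + 0.5·-6.2·2.5² = 27.9 m
Distance in phase 2 = 27.9 m

27.9 m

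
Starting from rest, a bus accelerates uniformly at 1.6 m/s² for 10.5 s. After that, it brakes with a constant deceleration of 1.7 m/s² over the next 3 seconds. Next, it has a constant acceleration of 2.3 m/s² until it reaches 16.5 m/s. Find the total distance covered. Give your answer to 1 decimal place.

Phase 1 (accelerating): v₀ = 0 m/s, a = 1.6 m/s².
v = v₀ + at = 0 + (1.6)(10.5) = 16.8 m/s
Δx = v₀t + ½at² = 0·10.5 + 0.5·1.6·10.5² = 88.2 m

Phase 2 (decelerating): v₀ = 16.8 m/s, a = -1.7 m/s².
v = v₀ + at = 16.8 + (-1.7)(3) = 11.7 m/s
Δx = v₀t + ½at² = 16.8·3 + 0.5·-1.7·3² = 42.8 m

Phase 3 (accelerating): v₀ = 11.7 m/s, a = 2.3 m/s².
v = v₀ + at → t = (16.5 − 11.7) / 2.3 = 2.09 s
v² = v₀² + 2aΔx → Δx = (16.5² − 11.7²)/(2·2.3) = 29.4 m
Total distance = 88.2 + 42.8 + 29.4 = 160 m

160.4 m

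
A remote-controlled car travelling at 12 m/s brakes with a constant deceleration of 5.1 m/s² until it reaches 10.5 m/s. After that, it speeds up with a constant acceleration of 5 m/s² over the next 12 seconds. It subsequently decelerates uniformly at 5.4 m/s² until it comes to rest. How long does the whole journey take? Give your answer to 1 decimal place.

25.3 s

Phase 1 (decelerating): v₀ = 12.0 m/s, a = -5.1 m/s².
v = v₀ + at → t = (10.5 − 12.0) / -5.1 = 0.294 s
v² = v₀² + 2aΔx → Δx = (10.5² − 12.0²)/(2·-5.1) = 3.31 m

Phase 2 (accelerating): v₀ = 10.5 m/s, a = 5 m/s².
v = v₀ + at = 10.5 + (5)(12) = 70.5 m/s
Δx = v₀t + ½at² = 10.5·12 + 0.5·5·12² = 486 m

Phase 3 (decelerating): v₀ = 70.5 m/s, a = -5.4 m/s².
v = v₀ + at → t = (0 − 70.5) / -5.4 = 13.1 s
v² = v₀² + 2aΔx → Δx = (0² − 70.5²)/(2·-5.4) = 460 m
Total time = 0.294 + 12.0 + 13.1 = 25.3 s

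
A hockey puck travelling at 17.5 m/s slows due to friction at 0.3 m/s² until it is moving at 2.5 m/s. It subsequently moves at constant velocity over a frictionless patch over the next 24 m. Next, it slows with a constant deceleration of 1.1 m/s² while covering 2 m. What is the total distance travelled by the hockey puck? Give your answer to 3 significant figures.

526 m

Phase 1 (decelerating): v₀ = 17.5 m/s, a = -0.3 m/s².
v = v₀ + at → t = (2.5 − 17.5) / -0.3 = 50.0 s
v² = v₀² + 2aΔx → Δx = (2.5² − 17.5²)/(2·-0.3) = 500 m

Phase 2 (constant speed): v₀ = 2.50 m/s, a = 0 m/s².
Constant speed: t = d/v = 24/2.50 = 9.60 s

Phase 3 (decelerating): v₀ = 2.50 m/s, a = -1.1 m/s².
v² = v₀² + 2aΔx = 2.50² + 2·-1.1·2 = 1.85 → v = 1.36 m/s
t = (v − v₀)/a = (1.36 − 2.50)/-1.1 = 1.04 s
Total distance = 500 + 24.0 + 2.00 = 526 m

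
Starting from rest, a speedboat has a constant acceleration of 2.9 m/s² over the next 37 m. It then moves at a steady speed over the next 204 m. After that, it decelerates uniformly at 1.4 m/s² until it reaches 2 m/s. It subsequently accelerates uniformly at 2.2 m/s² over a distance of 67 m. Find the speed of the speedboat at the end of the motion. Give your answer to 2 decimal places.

Phase 1 (accelerating): v₀ = 0 m/s, a = 2.9 m/s².
v² = v₀² + 2aΔx = 0² + 2·2.9·37 = 215 → v = 14.6 m/s
t = (v − v₀)/a = (14.6 − 0)/2.9 = 5.05 s

Phase 2 (constant speed): v₀ = 14.6 m/s, a = 0 m/s².
Constant speed: t = d/v = 204/14.6 = 13.9 s

Phase 3 (decelerating): v₀ = 14.6 m/s, a = -1.4 m/s².
v = v₀ + at → t = (2 − 14.6) / -1.4 = 9.04 s
v² = v₀² + 2aΔx → Δx = (2² − 14.6²)/(2·-1.4) = 75.2 m

Phase 4 (accelerating): v₀ = 2.00 m/s, a = 2.2 m/s².
v² = v₀² + 2aΔx = 2.00² + 2·2.2·67 = 299 → v = 17.3 m/s
t = (v − v₀)/a = (17.3 − 2.00)/2.2 = 6.95 s
Final speed = 17.3 m/s

17.29 m/s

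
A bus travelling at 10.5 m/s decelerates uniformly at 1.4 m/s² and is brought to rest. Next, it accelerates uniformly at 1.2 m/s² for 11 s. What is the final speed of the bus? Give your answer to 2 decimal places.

Phase 1 (decelerating): v₀ = 10.5 m/s, a = -1.4 m/s².
v = v₀ + at → t = (0 − 10.5) / -1.4 = 7.50 s
v² = v₀² + 2aΔx → Δx = (0² − 10.5²)/(2·-1.4) = 39.4 m

Phase 2 (accelerating): v₀ = 0 m/s, a = 1.2 m/s².
v = v₀ + at = 0 + (1.2)(11) = 13.2 m/s
Δx = v₀t + ½at² = 0·11 + 0.5·1.2·11² = 72.6 m
Final speed = 13.2 m/s

13.20 m/s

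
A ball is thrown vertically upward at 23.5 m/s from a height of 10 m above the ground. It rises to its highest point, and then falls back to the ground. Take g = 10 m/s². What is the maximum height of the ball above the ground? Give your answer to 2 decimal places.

Phase 1 (rising): v₀ = 23.5 m/s, a = -10 m/s².
v = v₀ + at → t = (0 − 23.5) / -10 = 2.35 s
v² = v₀² + 2aΔx → Δx = (0² − 23.5²)/(2·-10) = 27.6 m
Maximum height = 10 + 27.6 = 37.6 m

37.61 m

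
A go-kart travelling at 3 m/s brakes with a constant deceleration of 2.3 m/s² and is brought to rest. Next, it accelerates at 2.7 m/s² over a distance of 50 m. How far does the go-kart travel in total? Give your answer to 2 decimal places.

Phase 1 (decelerating): v₀ = 3.00 m/s, a = -2.3 m/s².
v = v₀ + at → t = (0 − 3.00) / -2.3 = 1.30 s
v² = v₀² + 2aΔx → Δx = (0² − 3.00²)/(2·-2.3) = 1.96 m

Phase 2 (accelerating): v₀ = 0 m/s, a = 2.7 m/s².
v² = v₀² + 2aΔx = 0² + 2·2.7·50 = 270 → v = 16.4 m/s
t = (v − v₀)/a = (16.4 − 0)/2.7 = 6.09 s
Total distance = 1.96 + 50.0 = 52.0 m

51.96 m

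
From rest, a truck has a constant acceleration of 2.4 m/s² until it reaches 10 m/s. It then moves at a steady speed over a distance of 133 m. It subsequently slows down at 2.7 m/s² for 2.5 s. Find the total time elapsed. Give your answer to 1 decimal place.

Phase 1 (accelerating): v₀ = 0 m/s, a = 2.4 m/s².
v = v₀ + at → t = (10 − 0) / 2.4 = 4.17 s
v² = v₀² + 2aΔx → Δx = (10² − 0²)/(2·2.4) = 20.8 m

Phase 2 (constant speed): v₀ = 10.0 m/s, a = 0 m/s².
Constant speed: t = d/v = 133/10.0 = 13.3 s

Phase 3 (decelerating): v₀ = 10.0 m/s, a = -2.7 m/s².
v = v₀ + at = 10.0 + (-2.7)(2.5) = 3.25 m/s
Δx = v₀t + ½at² = 10.0·2.5 + 0.5·-2.7·2.5² = 16.6 m
Total time = 4.17 + 13.3 + 2.50 = 20.0 s

20.0 s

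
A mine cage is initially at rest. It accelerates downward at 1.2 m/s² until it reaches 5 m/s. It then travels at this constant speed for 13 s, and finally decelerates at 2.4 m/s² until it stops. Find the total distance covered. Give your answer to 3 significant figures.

Phase 1 (accelerating): v₀ = 0 m/s, a = 1.2 m/s².
v = v₀ + at → t = (5 − 0) / 1.2 = 4.17 s
v² = v₀² + 2aΔx → Δx = (5² − 0²)/(2·1.2) = 10.4 m

Phase 2 (constant speed): v₀ = 5.00 m/s, a = 0 m/s².
v = v₀ + at = 5.00 + (0)(13) = 5.00 m/s
Δx = v₀t + ½at² = 5.00·13 + 0.5·0·13² = 65.0 m

Phase 3 (decelerating): v₀ = 5.00 m/s, a = -2.4 m/s².
v = v₀ + at → t = (0 − 5.00) / -2.4 = 2.08 s
v² = v₀² + 2aΔx → Δx = (0² − 5.00²)/(2·-2.4) = 5.21 m
Total distance = 10.4 + 65.0 + 5.21 = 80.6 m

80.6 m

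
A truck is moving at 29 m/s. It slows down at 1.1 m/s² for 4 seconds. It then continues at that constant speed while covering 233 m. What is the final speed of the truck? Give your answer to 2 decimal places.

24.60 m/s

Phase 1 (decelerating): v₀ = 29.0 m/s, a = -1.1 m/s².
v = v₀ + at = 29.0 + (-1.1)(4) = 24.6 m/s
Δx = v₀t + ½at² = 29.0·4 + 0.5·-1.1·4² = 107 m

Phase 2 (constant speed): v₀ = 24.6 m/s, a = 0 m/s².
Constant speed: t = d/v = 233/24.6 = 9.47 s
Final speed = 24.6 m/s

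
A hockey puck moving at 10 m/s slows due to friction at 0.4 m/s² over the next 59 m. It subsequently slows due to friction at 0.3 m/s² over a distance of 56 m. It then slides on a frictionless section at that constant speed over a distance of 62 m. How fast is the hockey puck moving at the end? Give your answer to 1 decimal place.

Phase 1 (decelerating): v₀ = 10.0 m/s, a = -0.4 m/s².
v² = v₀² + 2aΔx = 10.0² + 2·-0.4·59 = 52.8 → v = 7.27 m/s
t = (v − v₀)/a = (7.27 − 10.0)/-0.4 = 6.83 s

Phase 2 (decelerating): v₀ = 7.27 m/s, a = -0.3 m/s².
v² = v₀² + 2aΔx = 7.27² + 2·-0.3·56 = 19.2 → v = 4.38 m/s
t = (v − v₀)/a = (4.38 − 7.27)/-0.3 = 9.62 s

Phase 3 (constant speed): v₀ = 4.38 m/s, a = 0 m/s².
Constant speed: t = d/v = 62/4.38 = 14.1 s
Final speed = 4.38 m/s

4.4 m/s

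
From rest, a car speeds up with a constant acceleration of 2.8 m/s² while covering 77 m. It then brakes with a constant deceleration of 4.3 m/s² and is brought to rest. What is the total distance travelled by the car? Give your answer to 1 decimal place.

127.1 m

Phase 1 (accelerating): v₀ = 0 m/s, a = 2.8 m/s².
v² = v₀² + 2aΔx = 0² + 2·2.8·77 = 431 → v = 20.8 m/s
t = (v − v₀)/a = (20.8 − 0)/2.8 = 7.42 s

Phase 2 (decelerating): v₀ = 20.8 m/s, a = -4.3 m/s².
v = v₀ + at → t = (0 − 20.8) / -4.3 = 4.83 s
v² = v₀² + 2aΔx → Δx = (0² − 20.8²)/(2·-4.3) = 50.1 m
Total distance = 77.0 + 50.1 = 127 m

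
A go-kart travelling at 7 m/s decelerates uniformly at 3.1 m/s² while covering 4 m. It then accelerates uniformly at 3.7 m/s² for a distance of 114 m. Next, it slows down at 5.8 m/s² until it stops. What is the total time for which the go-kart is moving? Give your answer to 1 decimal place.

12.4 s

Phase 1 (decelerating): v₀ = 7.00 m/s, a = -3.1 m/s².
v² = v₀² + 2aΔx = 7.00² + 2·-3.1·4 = 24.2 → v = 4.92 m/s
t = (v − v₀)/a = (4.92 − 7.00)/-3.1 = 0.671 s

Phase 2 (accelerating): v₀ = 4.92 m/s, a = 3.7 m/s².
v² = v₀² + 2aΔx = 4.92² + 2·3.7·114 = 868 → v = 29.5 m/s
t = (v − v₀)/a = (29.5 − 4.92)/3.7 = 6.63 s

Phase 3 (decelerating): v₀ = 29.5 m/s, a = -5.8 m/s².
v = v₀ + at → t = (0 − 29.5) / -5.8 = 5.08 s
v² = v₀² + 2aΔx → Δx = (0² − 29.5²)/(2·-5.8) = 74.8 m
Total time = 0.671 + 6.63 + 5.08 = 12.4 s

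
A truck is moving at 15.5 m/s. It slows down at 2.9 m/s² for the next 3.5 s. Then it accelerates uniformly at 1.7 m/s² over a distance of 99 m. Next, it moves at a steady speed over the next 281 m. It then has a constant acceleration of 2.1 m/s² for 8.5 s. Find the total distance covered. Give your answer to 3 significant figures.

Phase 1 (decelerating): v₀ = 15.5 m/s, a = -2.9 m/s².
v = v₀ + at = 15.5 + (-2.9)(3.5) = 5.35 m/s
Δx = v₀t + ½at² = 15.5·3.5 + 0.5·-2.9·3.5² = 36.5 m

Phase 2 (accelerating): v₀ = 5.35 m/s, a = 1.7 m/s².
v² = v₀² + 2aΔx = 5.35² + 2·1.7·99 = 365 → v = 19.1 m/s
t = (v − v₀)/a = (19.1 − 5.35)/1.7 = 8.09 s

Phase 3 (constant speed): v₀ = 19.1 m/s, a = 0 m/s².
Constant speed: t = d/v = 281/19.1 = 14.7 s

Phase 4 (accelerating): v₀ = 19.1 m/s, a = 2.1 m/s².
v = v₀ + at = 19.1 + (2.1)(8.5) = 37.0 m/s
Δx = v₀t + ½at² = 19.1·8.5 + 0.5·2.1·8.5² = 238 m
Total distance = 36.5 + 99.0 + 281 + 238 = 655 m

655 m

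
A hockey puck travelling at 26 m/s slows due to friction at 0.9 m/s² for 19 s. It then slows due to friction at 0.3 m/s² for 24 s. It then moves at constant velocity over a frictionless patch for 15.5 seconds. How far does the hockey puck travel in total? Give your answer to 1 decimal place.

Phase 1 (decelerating): v₀ = 26.0 m/s, a = -0.9 m/s².
v = v₀ + at = 26.0 + (-0.9)(19) = 8.90 m/s
Δx = v₀t + ½at² = 26.0·19 + 0.5·-0.9·19² = 332 m

Phase 2 (decelerating): v₀ = 8.90 m/s, a = -0.3 m/s².
v = v₀ + at = 8.90 + (-0.3)(24) = 1.70 m/s
Δx = v₀t + ½at² = 8.90·24 + 0.5·-0.3·24² = 127 m

Phase 3 (constant speed): v₀ = 1.70 m/s, a = 0 m/s².
v = v₀ + at = 1.70 + (0)(15.5) = 1.70 m/s
Δx = v₀t + ½at² = 1.70·15.5 + 0.5·0·15.5² = 26.3 m
Total distance = 332 + 127 + 26.3 = 485 m

485.1 m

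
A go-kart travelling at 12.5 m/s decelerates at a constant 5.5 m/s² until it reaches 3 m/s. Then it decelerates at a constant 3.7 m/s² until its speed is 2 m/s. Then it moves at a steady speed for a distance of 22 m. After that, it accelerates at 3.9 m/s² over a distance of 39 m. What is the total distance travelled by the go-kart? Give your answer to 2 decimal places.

Phase 1 (decelerating): v₀ = 12.5 m/s, a = -5.5 m/s².
v = v₀ + at → t = (3 − 12.5) / -5.5 = 1.73 s
v² = v₀² + 2aΔx → Δx = (3² − 12.5²)/(2·-5.5) = 13.4 m

Phase 2 (decelerating): v₀ = 3.00 m/s, a = -3.7 m/s².
v = v₀ + at → t = (2 − 3.00) / -3.7 = 0.270 s
v² = v₀² + 2aΔx → Δx = (2² − 3.00²)/(2·-3.7) = 0.676 m

Phase 3 (constant speed): v₀ = 2.00 m/s, a = 0 m/s².
Constant speed: t = d/v = 22/2.00 = 11.0 s

Phase 4 (accelerating): v₀ = 2.00 m/s, a = 3.9 m/s².
v² = v₀² + 2aΔx = 2.00² + 2·3.9·39 = 308 → v = 17.6 m/s
t = (v − v₀)/a = (17.6 − 2.00)/3.9 = 3.99 s
Total distance = 13.4 + 0.676 + 22.0 + 39.0 = 75.1 m

75.06 m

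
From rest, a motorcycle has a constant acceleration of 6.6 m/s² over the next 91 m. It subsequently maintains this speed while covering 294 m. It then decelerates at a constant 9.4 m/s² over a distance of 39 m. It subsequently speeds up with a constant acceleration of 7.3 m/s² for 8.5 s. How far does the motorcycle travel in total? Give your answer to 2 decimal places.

871.60 m

Phase 1 (accelerating): v₀ = 0 m/s, a = 6.6 m/s².
v² = v₀² + 2aΔx = 0² + 2·6.6·91 = 1200 → v = 34.7 m/s
t = (v − v₀)/a = (34.7 − 0)/6.6 = 5.25 s

Phase 2 (constant speed): v₀ = 34.7 m/s, a = 0 m/s².
Constant speed: t = d/v = 294/34.7 = 8.48 s

Phase 3 (decelerating): v₀ = 34.7 m/s, a = -9.4 m/s².
v² = v₀² + 2aΔx = 34.7² + 2·-9.4·39 = 468 → v = 21.6 m/s
t = (v − v₀)/a = (21.6 − 34.7)/-9.4 = 1.39 s

Phase 4 (accelerating): v₀ = 21.6 m/s, a = 7.3 m/s².
v = v₀ + at = 21.6 + (7.3)(8.5) = 83.7 m/s
Δx = v₀t + ½at² = 21.6·8.5 + 0.5·7.3·8.5² = 448 m
Total distance = 91.0 + 294 + 39.0 + 448 = 872 m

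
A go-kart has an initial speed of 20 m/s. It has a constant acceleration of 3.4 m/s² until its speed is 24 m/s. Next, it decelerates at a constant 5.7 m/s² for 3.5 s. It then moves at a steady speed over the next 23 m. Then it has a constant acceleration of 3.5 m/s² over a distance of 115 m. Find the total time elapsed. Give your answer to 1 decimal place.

Phase 1 (accelerating): v₀ = 20.0 m/s, a = 3.4 m/s².
v = v₀ + at → t = (24 − 20.0) / 3.4 = 1.18 s
v² = v₀² + 2aΔx → Δx = (24² − 20.0²)/(2·3.4) = 25.9 m

Phase 2 (decelerating): v₀ = 24.0 m/s, a = -5.7 m/s².
v = v₀ + at = 24.0 + (-5.7)(3.5) = 4.05 m/s
Δx = v₀t + ½at² = 24.0·3.5 + 0.5·-5.7·3.5² = 49.1 m

Phase 3 (constant speed): v₀ = 4.05 m/s, a = 0 m/s².
Constant speed: t = d/v = 23/4.05 = 5.68 s

Phase 4 (accelerating): v₀ = 4.05 m/s, a = 3.5 m/s².
v² = v₀² + 2aΔx = 4.05² + 2·3.5·115 = 821 → v = 28.7 m/s
t = (v − v₀)/a = (28.7 − 4.05)/3.5 = 7.03 s
Total time = 1.18 + 3.50 + 5.68 + 7.03 = 17.4 s

17.4 s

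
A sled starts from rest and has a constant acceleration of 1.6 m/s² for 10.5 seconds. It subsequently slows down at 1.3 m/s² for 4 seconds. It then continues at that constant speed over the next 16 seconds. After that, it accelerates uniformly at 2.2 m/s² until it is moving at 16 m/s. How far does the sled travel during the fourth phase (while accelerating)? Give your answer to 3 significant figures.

Phase 1 (accelerating): v₀ = 0 m/s, a = 1.6 m/s².
v = v₀ + at = 0 + (1.6)(10.5) = 16.8 m/s
Δx = v₀t + ½at² = 0·10.5 + 0.5·1.6·10.5² = 88.2 m

Phase 2 (decelerating): v₀ = 16.8 m/s, a = -1.3 m/s².
v = v₀ + at = 16.8 + (-1.3)(4) = 11.6 m/s
Δx = v₀t + ½at² = 16.8·4 + 0.5·-1.3·4² = 56.8 m

Phase 3 (constant speed): v₀ = 11.6 m/s, a = 0 m/s².
v = v₀ + at = 11.6 + (0)(16) = 11.6 m/s
Δx = v₀t + ½at² = 11.6·16 + 0.5·0·16² = 186 m

Phase 4 (accelerating): v₀ = 11.6 m/s, a = 2.2 m/s².
v = v₀ + at → t = (16 − 11.6) / 2.2 = 2.00 s
v² = v₀² + 2aΔx → Δx = (16² − 11.6²)/(2·2.2) = 27.6 m
Distance in phase 4 = 27.6 m

27.6 m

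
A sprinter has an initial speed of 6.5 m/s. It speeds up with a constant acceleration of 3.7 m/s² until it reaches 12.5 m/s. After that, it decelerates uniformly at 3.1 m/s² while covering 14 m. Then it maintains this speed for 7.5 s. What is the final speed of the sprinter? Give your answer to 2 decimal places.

Phase 1 (accelerating): v₀ = 6.50 m/s, a = 3.7 m/s².
v = v₀ + at → t = (12.5 − 6.50) / 3.7 = 1.62 s
v² = v₀² + 2aΔx → Δx = (12.5² − 6.50²)/(2·3.7) = 15.4 m

Phase 2 (decelerating): v₀ = 12.5 m/s, a = -3.1 m/s².
v² = v₀² + 2aΔx = 12.5² + 2·-3.1·14 = 69.5 → v = 8.33 m/s
t = (v − v₀)/a = (8.33 − 12.5)/-3.1 = 1.34 s

Phase 3 (constant speed): v₀ = 8.33 m/s, a = 0 m/s².
v = v₀ + at = 8.33 + (0)(7.5) = 8.33 m/s
Δx = v₀t + ½at² = 8.33·7.5 + 0.5·0·7.5² = 62.5 m
Final speed = 8.33 m/s

8.33 m/s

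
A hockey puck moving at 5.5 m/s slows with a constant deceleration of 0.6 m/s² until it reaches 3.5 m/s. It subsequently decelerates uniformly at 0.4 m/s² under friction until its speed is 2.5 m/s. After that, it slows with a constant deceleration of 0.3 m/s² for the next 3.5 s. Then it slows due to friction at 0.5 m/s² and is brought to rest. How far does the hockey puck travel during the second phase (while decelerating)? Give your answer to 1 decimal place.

Phase 1 (decelerating): v₀ = 5.50 m/s, a = -0.6 m/s².
v = v₀ + at → t = (3.5 − 5.50) / -0.6 = 3.33 s
v² = v₀² + 2aΔx → Δx = (3.5² − 5.50²)/(2·-0.6) = 15.0 m

Phase 2 (decelerating): v₀ = 3.50 m/s, a = -0.4 m/s².
v = v₀ + at → t = (2.5 − 3.50) / -0.4 = 2.50 s
v² = v₀² + 2aΔx → Δx = (2.5² − 3.50²)/(2·-0.4) = 7.50 m
Distance in phase 2 = 7.50 m

7.5 m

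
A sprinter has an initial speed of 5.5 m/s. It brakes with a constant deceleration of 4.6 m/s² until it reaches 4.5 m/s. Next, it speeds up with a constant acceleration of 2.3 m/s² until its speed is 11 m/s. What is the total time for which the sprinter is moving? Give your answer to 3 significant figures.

Phase 1 (decelerating): v₀ = 5.50 m/s, a = -4.6 m/s².
v = v₀ + at → t = (4.5 − 5.50) / -4.6 = 0.217 s
v² = v₀² + 2aΔx → Δx = (4.5² − 5.50²)/(2·-4.6) = 1.09 m

Phase 2 (accelerating): v₀ = 4.50 m/s, a = 2.3 m/s².
v = v₀ + at → t = (11 − 4.50) / 2.3 = 2.83 s
v² = v₀² + 2aΔx → Δx = (11² − 4.50²)/(2·2.3) = 21.9 m
Total time = 0.217 + 2.83 = 3.04 s

3.04 s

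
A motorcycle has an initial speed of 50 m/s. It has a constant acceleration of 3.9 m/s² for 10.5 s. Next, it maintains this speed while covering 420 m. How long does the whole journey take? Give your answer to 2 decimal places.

Phase 1 (accelerating): v₀ = 50.0 m/s, a = 3.9 m/s².
v = v₀ + at = 50.0 + (3.9)(10.5) = 90.9 m/s
Δx = v₀t + ½at² = 50.0·10.5 + 0.5·3.9·10.5² = 740 m

Phase 2 (constant speed): v₀ = 90.9 m/s, a = 0 m/s².
Constant speed: t = d/v = 420/90.9 = 4.62 s
Total time = 10.5 + 4.62 = 15.1 s

15.12 s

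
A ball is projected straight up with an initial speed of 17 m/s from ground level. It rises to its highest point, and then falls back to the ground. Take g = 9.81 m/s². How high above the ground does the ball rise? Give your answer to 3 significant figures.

14.7 m

Phase 1 (rising): v₀ = 17.0 m/s, a = -9.81 m/s².
v = v₀ + at → t = (0 − 17.0) / -9.81 = 1.73 s
v² = v₀² + 2aΔx → Δx = (0² − 17.0²)/(2·-9.81) = 14.7 m
Maximum height = 14.7 m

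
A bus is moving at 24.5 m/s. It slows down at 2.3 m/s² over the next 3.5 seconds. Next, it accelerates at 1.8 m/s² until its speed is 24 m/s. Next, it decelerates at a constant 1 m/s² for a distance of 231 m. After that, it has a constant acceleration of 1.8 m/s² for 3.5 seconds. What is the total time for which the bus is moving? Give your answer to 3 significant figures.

Phase 1 (decelerating): v₀ = 24.5 m/s, a = -2.3 m/s².
v = v₀ + at = 24.5 + (-2.3)(3.5) = 16.5 m/s
Δx = v₀t + ½at² = 24.5·3.5 + 0.5·-2.3·3.5² = 71.7 m

Phase 2 (accelerating): v₀ = 16.5 m/s, a = 1.8 m/s².
v = v₀ + at → t = (24 − 16.5) / 1.8 = 4.19 s
v² = v₀² + 2aΔx → Δx = (24² − 16.5²)/(2·1.8) = 84.8 m

Phase 3 (decelerating): v₀ = 24.0 m/s, a = -1 m/s².
v² = v₀² + 2aΔx = 24.0² + 2·-1·231 = 114 → v = 10.7 m/s
t = (v − v₀)/a = (10.7 − 24.0)/-1 = 13.3 s

Phase 4 (accelerating): v₀ = 10.7 m/s, a = 1.8 m/s².
v = v₀ + at = 10.7 + (1.8)(3.5) = 17.0 m/s
Δx = v₀t + ½at² = 10.7·3.5 + 0.5·1.8·3.5² = 48.4 m
Total time = 3.50 + 4.19 + 13.3 + 3.50 = 24.5 s

24.5 s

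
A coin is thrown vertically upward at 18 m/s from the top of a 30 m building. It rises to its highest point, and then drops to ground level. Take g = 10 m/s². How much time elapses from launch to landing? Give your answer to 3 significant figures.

4.84 s

Phase 1 (rising): v₀ = 18.0 m/s, a = -10 m/s².
v = v₀ + at → t = (0 − 18.0) / -10 = 1.80 s
v² = v₀² + 2aΔx → Δx = (0² − 18.0²)/(2·-10) = 16.2 m

Phase 2 (falling): v₀ = 0 m/s, a = -10 m/s².
Falls 46.2 m from rest: t = √(2·46.2/10) = 3.04 s; v = g·t = 30.4 m/s.
Total time = 1.80 + 3.04 = 4.84 s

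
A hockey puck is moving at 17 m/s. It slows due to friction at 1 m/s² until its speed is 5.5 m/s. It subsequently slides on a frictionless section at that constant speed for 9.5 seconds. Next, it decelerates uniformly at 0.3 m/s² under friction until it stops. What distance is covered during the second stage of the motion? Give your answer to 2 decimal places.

52.25 m

Phase 1 (decelerating): v₀ = 17.0 m/s, a = -1 m/s².
v = v₀ + at → t = (5.5 − 17.0) / -1 = 11.5 s
v² = v₀² + 2aΔx → Δx = (5.5² − 17.0²)/(2·-1) = 129 m

Phase 2 (constant speed): v₀ = 5.50 m/s, a = 0 m/s².
v = v₀ + at = 5.50 + (0)(9.5) = 5.50 m/s
Δx = v₀t + ½at² = 5.50·9.5 + 0.5·0·9.5² = 52.2 m
Distance in phase 2 = 52.2 m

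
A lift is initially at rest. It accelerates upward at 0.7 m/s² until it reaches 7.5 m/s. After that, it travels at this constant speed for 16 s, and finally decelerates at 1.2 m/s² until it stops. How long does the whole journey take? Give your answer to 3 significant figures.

Phase 1 (accelerating): v₀ = 0 m/s, a = 0.7 m/s².
v = v₀ + at → t = (7.5 − 0) / 0.7 = 10.7 s
v² = v₀² + 2aΔx → Δx = (7.5² − 0²)/(2·0.7) = 40.2 m

Phase 2 (constant speed): v₀ = 7.50 m/s, a = 0 m/s².
v = v₀ + at = 7.50 + (0)(16) = 7.50 m/s
Δx = v₀t + ½at² = 7.50·16 + 0.5·0·16² = 120 m

Phase 3 (decelerating): v₀ = 7.50 m/s, a = -1.2 m/s².
v = v₀ + at → t = (0 − 7.50) / -1.2 = 6.25 s
v² = v₀² + 2aΔx → Δx = (0² − 7.50²)/(2·-1.2) = 23.4 m
Total time = 10.7 + 16.0 + 6.25 = 33.0 s

33.0 s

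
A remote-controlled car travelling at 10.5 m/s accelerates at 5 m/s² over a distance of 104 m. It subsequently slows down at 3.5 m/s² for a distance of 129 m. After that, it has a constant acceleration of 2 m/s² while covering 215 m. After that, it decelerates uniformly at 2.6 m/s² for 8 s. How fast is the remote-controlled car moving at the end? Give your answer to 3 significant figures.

Phase 1 (accelerating): v₀ = 10.5 m/s, a = 5 m/s².
v² = v₀² + 2aΔx = 10.5² + 2·5·104 = 1150 → v = 33.9 m/s
t = (v − v₀)/a = (33.9 − 10.5)/5 = 4.68 s

Phase 2 (decelerating): v₀ = 33.9 m/s, a = -3.5 m/s².
v² = v₀² + 2aΔx = 33.9² + 2·-3.5·129 = 247 → v = 15.7 m/s
t = (v − v₀)/a = (15.7 − 33.9)/-3.5 = 5.20 s

Phase 3 (accelerating): v₀ = 15.7 m/s, a = 2 m/s².
v² = v₀² + 2aΔx = 15.7² + 2·2·215 = 1110 → v = 33.3 m/s
t = (v − v₀)/a = (33.3 − 15.7)/2 = 8.78 s

Phase 4 (decelerating): v₀ = 33.3 m/s, a = -2.6 m/s².
v = v₀ + at = 33.3 + (-2.6)(8) = 12.5 m/s
Δx = v₀t + ½at² = 33.3·8 + 0.5·-2.6·8² = 183 m
Final speed = 12.5 m/s

12.5 m/s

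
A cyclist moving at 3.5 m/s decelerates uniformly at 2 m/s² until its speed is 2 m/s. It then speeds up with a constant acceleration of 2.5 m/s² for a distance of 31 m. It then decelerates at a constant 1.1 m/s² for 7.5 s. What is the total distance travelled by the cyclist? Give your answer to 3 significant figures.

Phase 1 (decelerating): v₀ = 3.50 m/s, a = -2 m/s².
v = v₀ + at → t = (2 − 3.50) / -2 = 0.750 s
v² = v₀² + 2aΔx → Δx = (2² − 3.50²)/(2·-2) = 2.06 m

Phase 2 (accelerating): v₀ = 2.00 m/s, a = 2.5 m/s².
v² = v₀² + 2aΔx = 2.00² + 2·2.5·31 = 159 → v = 12.6 m/s
t = (v − v₀)/a = (12.6 − 2.00)/2.5 = 4.24 s

Phase 3 (decelerating): v₀ = 12.6 m/s, a = -1.1 m/s².
v = v₀ + at = 12.6 + (-1.1)(7.5) = 4.36 m/s
Δx = v₀t + ½at² = 12.6·7.5 + 0.5·-1.1·7.5² = 63.6 m
Total distance = 2.06 + 31.0 + 63.6 = 96.7 m

96.7 m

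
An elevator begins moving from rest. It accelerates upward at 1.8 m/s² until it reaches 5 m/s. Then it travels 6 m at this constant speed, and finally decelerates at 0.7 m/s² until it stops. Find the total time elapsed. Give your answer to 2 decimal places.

11.12 s

Phase 1 (accelerating): v₀ = 0 m/s, a = 1.8 m/s².
v = v₀ + at → t = (5 − 0) / 1.8 = 2.78 s
v² = v₀² + 2aΔx → Δx = (5² − 0²)/(2·1.8) = 6.94 m

Phase 2 (constant speed): v₀ = 5.00 m/s, a = 0 m/s².
Constant speed: t = d/v = 6/5.00 = 1.20 s

Phase 3 (decelerating): v₀ = 5.00 m/s, a = -0.7 m/s².
v = v₀ + at → t = (0 − 5.00) / -0.7 = 7.14 s
v² = v₀² + 2aΔx → Δx = (0² − 5.00²)/(2·-0.7) = 17.9 m
Total time = 2.78 + 1.20 + 7.14 = 11.1 s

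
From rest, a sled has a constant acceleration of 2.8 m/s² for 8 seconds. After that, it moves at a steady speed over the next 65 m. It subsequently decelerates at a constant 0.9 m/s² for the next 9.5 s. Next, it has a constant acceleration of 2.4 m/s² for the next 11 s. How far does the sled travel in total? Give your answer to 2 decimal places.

Phase 1 (accelerating): v₀ = 0 m/s, a = 2.8 m/s².
v = v₀ + at = 0 + (2.8)(8) = 22.4 m/s
Δx = v₀t + ½at² = 0·8 + 0.5·2.8·8² = 89.6 m

Phase 2 (constant speed): v₀ = 22.4 m/s, a = 0 m/s².
Constant speed: t = d/v = 65/22.4 = 2.90 s

Phase 3 (decelerating): v₀ = 22.4 m/s, a = -0.9 m/s².
v = v₀ + at = 22.4 + (-0.9)(9.5) = 13.8 m/s
Δx = v₀t + ½at² = 22.4·9.5 + 0.5·-0.9·9.5² = 172 m

Phase 4 (accelerating): v₀ = 13.8 m/s, a = 2.4 m/s².
v = v₀ + at = 13.8 + (2.4)(11) = 40.2 m/s
Δx = v₀t + ½at² = 13.8·11 + 0.5·2.4·11² = 298 m
Total distance = 89.6 + 65.0 + 172 + 298 = 624 m

624.34 m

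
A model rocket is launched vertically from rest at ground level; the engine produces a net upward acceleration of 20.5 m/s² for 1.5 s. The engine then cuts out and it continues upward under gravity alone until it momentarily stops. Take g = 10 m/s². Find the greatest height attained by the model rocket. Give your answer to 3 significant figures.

Phase 1 (powered ascent): v₀ = 0 m/s, a = 20.5 m/s².
v = v₀ + at = 0 + (20.5)(1.5) = 30.8 m/s
Δx = v₀t + ½at² = 0·1.5 + 0.5·20.5·1.5² = 23.1 m

Phase 2 (coasting upward): v₀ = 30.8 m/s, a = -10 m/s².
v = v₀ + at → t = (0 − 30.8) / -10 = 3.08 s
v² = v₀² + 2aΔx → Δx = (0² − 30.8²)/(2·-10) = 47.3 m
Maximum height = 23.1 + 47.3 = 70.3 m

70.3 m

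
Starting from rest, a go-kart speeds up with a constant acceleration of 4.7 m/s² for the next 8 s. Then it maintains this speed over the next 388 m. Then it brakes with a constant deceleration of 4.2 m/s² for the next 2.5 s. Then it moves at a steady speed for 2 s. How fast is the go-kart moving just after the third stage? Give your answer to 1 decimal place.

27.1 m/s

Phase 1 (accelerating): v₀ = 0 m/s, a = 4.7 m/s².
v = v₀ + at = 0 + (4.7)(8) = 37.6 m/s
Δx = v₀t + ½at² = 0·8 + 0.5·4.7·8² = 150 m

Phase 2 (constant speed): v₀ = 37.6 m/s, a = 0 m/s².
Constant speed: t = d/v = 388/37.6 = 10.3 s

Phase 3 (decelerating): v₀ = 37.6 m/s, a = -4.2 m/s².
v = v₀ + at = 37.6 + (-4.2)(2.5) = 27.1 m/s
Δx = v₀t + ½at² = 37.6·2.5 + 0.5·-4.2·2.5² = 80.9 m
Speed at end of phase 3 = 27.1 m/s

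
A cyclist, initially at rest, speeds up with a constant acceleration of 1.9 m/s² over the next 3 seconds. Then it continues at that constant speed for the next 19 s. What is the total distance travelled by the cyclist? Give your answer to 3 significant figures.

117 m

Phase 1 (accelerating): v₀ = 0 m/s, a = 1.9 m/s².
v = v₀ + at = 0 + (1.9)(3) = 5.70 m/s
Δx = v₀t + ½at² = 0·3 + 0.5·1.9·3² = 8.55 m

Phase 2 (constant speed): v₀ = 5.70 m/s, a = 0 m/s².
v = v₀ + at = 5.70 + (0)(19) = 5.70 m/s
Δx = v₀t + ½at² = 5.70·19 + 0.5·0·19² = 108 m
Total distance = 8.55 + 108 = 117 m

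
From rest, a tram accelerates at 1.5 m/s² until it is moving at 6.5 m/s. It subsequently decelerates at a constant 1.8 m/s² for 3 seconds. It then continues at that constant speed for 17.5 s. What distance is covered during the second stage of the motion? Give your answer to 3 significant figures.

11.4 m

Phase 1 (accelerating): v₀ = 0 m/s, a = 1.5 m/s².
v = v₀ + at → t = (6.5 − 0) / 1.5 = 4.33 s
v² = v₀² + 2aΔx → Δx = (6.5² − 0²)/(2·1.5) = 14.1 m

Phase 2 (decelerating): v₀ = 6.50 m/s, a = -1.8 m/s².
v = v₀ + at = 6.50 + (-1.8)(3) = 1.10 m/s
Δx = v₀t + ½at² = 6.50·3 + 0.5·-1.8·3² = 11.4 m
Distance in phase 2 = 11.4 m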